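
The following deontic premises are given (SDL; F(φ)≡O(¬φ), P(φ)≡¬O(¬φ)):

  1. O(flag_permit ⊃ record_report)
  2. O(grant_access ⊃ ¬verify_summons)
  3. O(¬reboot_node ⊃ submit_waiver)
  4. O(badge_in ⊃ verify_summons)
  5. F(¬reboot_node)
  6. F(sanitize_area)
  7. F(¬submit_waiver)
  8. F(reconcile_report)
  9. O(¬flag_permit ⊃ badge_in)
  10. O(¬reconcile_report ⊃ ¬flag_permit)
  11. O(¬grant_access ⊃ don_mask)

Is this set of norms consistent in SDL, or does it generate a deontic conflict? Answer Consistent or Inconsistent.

Premise 3 is O(¬reboot_node ⊃ submit_waiver); even if O(submit_waiver) held, inferring O(¬reboot_node) would be affirming the consequent — invalid.
So O(¬reboot_node) is not derivable, and the apparent clash with O(reboot_node) does not arise.
A world satisfying every obligation exists (e.g. badge_in=true, don_mask=true, flag_permit=false, grant_access=false, reboot_node=true, reconcile_report=false, record_report=false, sanitize_area=false, submit_waiver=true, verify_summons=true); no atom is both obligatory and forbidden, so the set is consistent.

Consistent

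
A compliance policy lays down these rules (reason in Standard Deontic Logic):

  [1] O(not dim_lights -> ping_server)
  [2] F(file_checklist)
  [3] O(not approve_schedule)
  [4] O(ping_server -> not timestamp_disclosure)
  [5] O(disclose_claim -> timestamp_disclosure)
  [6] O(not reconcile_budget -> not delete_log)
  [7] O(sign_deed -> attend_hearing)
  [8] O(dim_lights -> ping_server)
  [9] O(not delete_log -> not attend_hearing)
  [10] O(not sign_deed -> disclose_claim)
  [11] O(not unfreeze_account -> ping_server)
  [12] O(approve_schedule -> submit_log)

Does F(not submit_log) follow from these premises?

Premise 12 is O(approve_schedule -> submit_log), but O(approve_schedule) is not derivable from the premises, so it does not yield O(submit_log).
No other premise forces O(submit_log). An ideal world satisfying every premise can still have not submit_log true, so F(not submit_log) is not derivable.

No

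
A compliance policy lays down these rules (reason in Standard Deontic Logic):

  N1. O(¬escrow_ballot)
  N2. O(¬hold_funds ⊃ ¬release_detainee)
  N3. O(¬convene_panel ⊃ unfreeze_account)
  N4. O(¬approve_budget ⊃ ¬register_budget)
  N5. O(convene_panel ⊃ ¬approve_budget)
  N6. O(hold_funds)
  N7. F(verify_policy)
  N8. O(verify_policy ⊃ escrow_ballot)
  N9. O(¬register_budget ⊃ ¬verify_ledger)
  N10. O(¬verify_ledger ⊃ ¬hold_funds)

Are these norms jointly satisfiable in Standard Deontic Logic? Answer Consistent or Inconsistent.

Consistent

Premise 8 is O(verify_policy ⊃ escrow_ballot), but O(verify_policy) is not derivable from the premises, so it does not yield O(escrow_ballot).
So O(escrow_ballot) is not derivable, and the apparent clash with O(¬escrow_ballot) does not arise.
A world satisfying every obligation exists (e.g. approve_budget=true, convene_panel=false, escrow_ballot=false, hold_funds=true, register_budget=true, release_detainee=false, unfreeze_account=true, verify_ledger=true, verify_policy=false); no atom is both obligatory and forbidden, so the set is consistent.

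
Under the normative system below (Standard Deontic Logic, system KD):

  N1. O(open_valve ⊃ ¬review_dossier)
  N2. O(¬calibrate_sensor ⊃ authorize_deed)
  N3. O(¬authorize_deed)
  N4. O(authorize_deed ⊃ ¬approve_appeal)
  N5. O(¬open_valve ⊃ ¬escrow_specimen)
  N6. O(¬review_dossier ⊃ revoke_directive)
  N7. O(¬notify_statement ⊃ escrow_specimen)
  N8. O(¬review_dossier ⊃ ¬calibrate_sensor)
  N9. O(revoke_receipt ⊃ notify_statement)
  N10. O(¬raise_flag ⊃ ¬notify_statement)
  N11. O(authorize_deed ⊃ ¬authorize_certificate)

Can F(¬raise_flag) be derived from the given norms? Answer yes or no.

Premise 3 gives O(¬authorize_deed).
Premise 2 is O(¬calibrate_sensor ⊃ authorize_deed); contrapositively O(¬authorize_deed ⊃ calibrate_sensor). Since O(¬authorize_deed) holds, K gives O(calibrate_sensor).
Premise 8, O(¬review_dossier ⊃ ¬calibrate_sensor), contraposes to O(calibrate_sensor ⊃ review_dossier); with O(calibrate_sensor) we get O(review_dossier).
The contrapositive of premise 1 (O(open_valve ⊃ ¬review_dossier)) is O(review_dossier ⊃ ¬open_valve), and O(review_dossier) is already established, so O(¬open_valve).
Premise 5 is O(¬open_valve ⊃ ¬escrow_specimen); since O(¬open_valve), deontic closure gives O(¬escrow_specimen).
Premise 7 is O(¬notify_statement ⊃ escrow_specimen); contrapositively O(¬escrow_specimen ⊃ notify_statement). Since O(¬escrow_specimen) holds, K gives O(notify_statement).
Premise 10 is O(¬raise_flag ⊃ ¬notify_statement); contrapositively O(notify_statement ⊃ raise_flag). Since O(notify_statement) holds, K gives O(raise_flag).
Premises 4, 6, 9, 11 do not contribute to this derivation.
So O(raise_flag) holds, i.e. F(¬raise_flag). The claim follows.

Yes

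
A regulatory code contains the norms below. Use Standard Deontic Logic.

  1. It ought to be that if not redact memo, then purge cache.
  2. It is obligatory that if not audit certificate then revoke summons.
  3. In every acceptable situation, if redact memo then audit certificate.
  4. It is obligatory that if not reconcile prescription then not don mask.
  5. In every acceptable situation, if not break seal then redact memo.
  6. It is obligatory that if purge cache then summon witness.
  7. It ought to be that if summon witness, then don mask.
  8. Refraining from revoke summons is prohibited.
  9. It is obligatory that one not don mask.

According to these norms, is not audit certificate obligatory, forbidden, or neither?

Premise 9 states O(¬don_mask) outright.
Premise 7, O(summon_witness → don_mask), contraposes to O(¬don_mask → ¬summon_witness); with O(¬don_mask) we get O(¬summon_witness).
Premise 6, O(purge_cache → summon_witness), contraposes to O(¬summon_witness → ¬purge_cache); with O(¬summon_witness) we get O(¬purge_cache).
Premise 1 is O(¬redact_memo → purge_cache); contrapositively O(¬purge_cache → redact_memo). Since O(¬purge_cache) holds, K gives O(redact_memo).
Premise 3 is O(redact_memo → audit_certificate); since O(redact_memo), deontic closure gives O(audit_certificate).
Premises 2, 4, 5, 8 do not contribute to this derivation.
Thus O(audit_certificate), which is F(¬audit_certificate): ¬audit_certificate is forbidden.

Forbidden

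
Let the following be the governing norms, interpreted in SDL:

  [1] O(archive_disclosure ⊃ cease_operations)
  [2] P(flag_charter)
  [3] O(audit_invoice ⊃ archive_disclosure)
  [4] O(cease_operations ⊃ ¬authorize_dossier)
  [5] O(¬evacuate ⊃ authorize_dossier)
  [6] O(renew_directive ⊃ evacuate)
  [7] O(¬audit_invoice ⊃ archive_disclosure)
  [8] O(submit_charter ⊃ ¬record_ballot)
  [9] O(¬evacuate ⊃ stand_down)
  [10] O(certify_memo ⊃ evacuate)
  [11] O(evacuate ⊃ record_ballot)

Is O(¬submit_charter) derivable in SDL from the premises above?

Yes

By case analysis on ¬audit_invoice: premise 7 gives O(¬audit_invoice ⊃ archive_disclosure) and premise 3 gives O(audit_invoice ⊃ archive_disclosure), so O(archive_disclosure) either way.
With premise 1, O(archive_disclosure ⊃ cease_operations), the K-axiom yields O(cease_operations).
Applying K to premise 4 (O(cease_operations ⊃ ¬authorize_dossier)) and O(cease_operations) yields O(¬authorize_dossier).
The contrapositive of premise 5 (O(¬evacuate ⊃ authorize_dossier)) is O(¬authorize_dossier ⊃ evacuate), and O(¬authorize_dossier) is already established, so O(evacuate).
From O(evacuate) and premise 11, O(evacuate ⊃ record_ballot), we obtain O(record_ballot).
Premise 8 is O(submit_charter ⊃ ¬record_ballot); contrapositively O(record_ballot ⊃ ¬submit_charter). Since O(record_ballot) holds, K gives O(¬submit_charter).
Premises 2, 6, 9, 10 do not contribute to this derivation.
So O(¬submit_charter) follows.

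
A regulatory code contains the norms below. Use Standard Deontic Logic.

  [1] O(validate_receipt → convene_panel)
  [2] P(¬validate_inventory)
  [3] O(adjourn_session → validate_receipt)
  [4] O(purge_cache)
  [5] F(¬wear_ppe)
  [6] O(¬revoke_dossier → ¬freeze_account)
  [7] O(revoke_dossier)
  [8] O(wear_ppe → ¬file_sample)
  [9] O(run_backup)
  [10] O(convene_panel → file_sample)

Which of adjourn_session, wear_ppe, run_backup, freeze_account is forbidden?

adjourn_session

Premise 5 is F(¬wear_ppe), i.e. O(wear_ppe).
With premise 8, O(wear_ppe → ¬file_sample), the K-axiom yields O(¬file_sample).
Premise 10, O(convene_panel → file_sample), contraposes to O(¬file_sample → ¬convene_panel); with O(¬file_sample) we get O(¬convene_panel).
The contrapositive of premise 1 (O(validate_receipt → convene_panel)) is O(¬convene_panel → ¬validate_receipt), and O(¬convene_panel) is already established, so O(¬validate_receipt).
Premise 3 is O(adjourn_session → validate_receipt); contrapositively O(¬validate_receipt → ¬adjourn_session). Since O(¬validate_receipt) holds, K gives O(¬adjourn_session).
So O(¬adjourn_session) holds, i.e. adjourn_session is forbidden. None of the other listed options is forbidden under the premises.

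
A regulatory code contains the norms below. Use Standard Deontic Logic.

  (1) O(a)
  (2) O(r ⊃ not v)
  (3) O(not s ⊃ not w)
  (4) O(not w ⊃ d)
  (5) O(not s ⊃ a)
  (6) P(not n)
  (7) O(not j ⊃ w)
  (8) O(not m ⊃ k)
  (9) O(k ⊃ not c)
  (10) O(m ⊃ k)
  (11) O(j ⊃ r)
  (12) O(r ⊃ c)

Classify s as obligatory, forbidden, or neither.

Obligatory

Premises 10 and 8 are O(m ⊃ k) and O(not m ⊃ k); every ideal world satisfies m or not m, so in either case k holds — hence O(k).
Premise 9 is O(k ⊃ not c); since O(k), deontic closure gives O(not c).
The contrapositive of premise 12 (O(r ⊃ c)) is O(not c ⊃ not r), and O(not c) is already established, so O(not r).
Premise 11 is O(j ⊃ r); contrapositively O(not r ⊃ not j). Since O(not r) holds, K gives O(not j).
With premise 7, O(not j ⊃ w), the K-axiom yields O(w).
Premise 3 is O(not s ⊃ not w); contrapositively O(w ⊃ s). Since O(w) holds, K gives O(s).
Premises 1, 2, 4, 5, 6 do not contribute to this derivation.
Hence s is obligatory.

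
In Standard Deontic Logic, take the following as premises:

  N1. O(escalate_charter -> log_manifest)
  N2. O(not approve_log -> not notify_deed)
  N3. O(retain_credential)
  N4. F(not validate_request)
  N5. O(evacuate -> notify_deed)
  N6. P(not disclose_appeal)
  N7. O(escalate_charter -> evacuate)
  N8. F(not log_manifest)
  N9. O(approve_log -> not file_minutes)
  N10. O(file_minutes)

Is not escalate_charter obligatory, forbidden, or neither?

Premise 10 gives O(file_minutes).
Premise 9, O(approve_log -> not file_minutes), contraposes to O(file_minutes -> not approve_log); with O(file_minutes) we get O(not approve_log).
Premise 2 is O(not approve_log -> not notify_deed); since O(not approve_log), deontic closure gives O(not notify_deed).
Premise 5, O(evacuate -> notify_deed), contraposes to O(not notify_deed -> not evacuate); with O(not notify_deed) we get O(not evacuate).
Premise 7, O(escalate_charter -> evacuate), contraposes to O(not evacuate -> not escalate_charter); with O(not evacuate) we get O(not escalate_charter).
Premises 1, 3, 4, 6, 8 do not contribute to this derivation.
Hence not escalate_charter is obligatory.

Obligatory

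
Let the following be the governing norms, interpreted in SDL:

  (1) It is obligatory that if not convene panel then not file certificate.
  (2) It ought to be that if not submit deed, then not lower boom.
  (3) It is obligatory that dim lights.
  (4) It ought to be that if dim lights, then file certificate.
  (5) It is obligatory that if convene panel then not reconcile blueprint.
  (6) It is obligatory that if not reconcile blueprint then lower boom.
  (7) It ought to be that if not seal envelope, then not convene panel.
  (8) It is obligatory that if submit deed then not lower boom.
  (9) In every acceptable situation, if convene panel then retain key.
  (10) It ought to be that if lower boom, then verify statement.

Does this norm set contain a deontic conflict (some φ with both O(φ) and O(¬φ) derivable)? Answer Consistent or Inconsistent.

Premises 2 and 8 are O(¬submit_deed → ¬lower_boom) and O(submit_deed → ¬lower_boom); every ideal world satisfies ¬submit_deed or submit_deed, so in either case ¬lower_boom holds — hence O(¬lower_boom).
Premise 6 is O(¬reconcile_blueprint → lower_boom); contrapositively O(¬lower_boom → reconcile_blueprint). Since O(¬lower_boom) holds, K gives O(reconcile_blueprint).
Premise 5, O(convene_panel → ¬reconcile_blueprint), contraposes to O(reconcile_blueprint → ¬convene_panel); with O(reconcile_blueprint) we get O(¬convene_panel).
Applying K to premise 1 (O(¬convene_panel → ¬file_certificate)) and O(¬convene_panel) yields O(¬file_certificate).
Premise 4, O(dim_lights → file_certificate), contraposes to O(¬file_certificate → ¬dim_lights); with O(¬file_certificate) we get O(¬dim_lights).
However, premise 3 gives O(dim_lights).
We now have both O(¬dim_lights) and O(dim_lights) — dim_lights is simultaneously obligatory and forbidden, violating the D-axiom.

Inconsistent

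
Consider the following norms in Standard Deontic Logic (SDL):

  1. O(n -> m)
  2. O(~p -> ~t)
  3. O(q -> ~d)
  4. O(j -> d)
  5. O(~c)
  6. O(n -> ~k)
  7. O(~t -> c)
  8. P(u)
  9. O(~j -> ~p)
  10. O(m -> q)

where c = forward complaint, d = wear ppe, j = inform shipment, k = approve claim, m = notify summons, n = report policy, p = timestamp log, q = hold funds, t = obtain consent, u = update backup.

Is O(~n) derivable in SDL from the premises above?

Yes

From premise 5 we have O(~c).
Premise 7 is O(~t -> c); contrapositively O(~c -> t). Since O(~c) holds, K gives O(t).
The contrapositive of premise 2 (O(~p -> ~t)) is O(t -> p), and O(t) is already established, so O(p).
Premise 9 is O(~j -> ~p); contrapositively O(p -> j). Since O(p) holds, K gives O(j).
Premise 4 is O(j -> d); since O(j), deontic closure gives O(d).
Premise 3, O(q -> ~d), contraposes to O(d -> ~q); with O(d) we get O(~q).
The contrapositive of premise 10 (O(m -> q)) is O(~q -> ~m), and O(~q) is already established, so O(~m).
Premise 1 is O(n -> m); contrapositively O(~m -> ~n). Since O(~m) holds, K gives O(~n).
Premises 6, 8 do not contribute to this derivation.
So O(~n) follows.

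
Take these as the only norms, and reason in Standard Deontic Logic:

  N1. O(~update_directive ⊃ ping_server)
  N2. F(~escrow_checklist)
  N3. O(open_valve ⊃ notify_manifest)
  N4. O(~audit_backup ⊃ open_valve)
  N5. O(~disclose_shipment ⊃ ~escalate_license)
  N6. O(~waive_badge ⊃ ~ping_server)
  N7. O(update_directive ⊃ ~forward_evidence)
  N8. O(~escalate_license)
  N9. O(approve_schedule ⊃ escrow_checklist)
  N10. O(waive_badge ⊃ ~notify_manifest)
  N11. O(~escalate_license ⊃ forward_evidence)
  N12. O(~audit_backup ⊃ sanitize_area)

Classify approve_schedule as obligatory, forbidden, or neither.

Premise 9 is O(approve_schedule ⊃ escrow_checklist); even if O(escrow_checklist) held, inferring O(approve_schedule) would be affirming the consequent — invalid.
No premise or chain of K-axiom applications forces O(approve_schedule), and none forces O(~approve_schedule). So approve_schedule is neither obligatory nor forbidden under these norms.

Neither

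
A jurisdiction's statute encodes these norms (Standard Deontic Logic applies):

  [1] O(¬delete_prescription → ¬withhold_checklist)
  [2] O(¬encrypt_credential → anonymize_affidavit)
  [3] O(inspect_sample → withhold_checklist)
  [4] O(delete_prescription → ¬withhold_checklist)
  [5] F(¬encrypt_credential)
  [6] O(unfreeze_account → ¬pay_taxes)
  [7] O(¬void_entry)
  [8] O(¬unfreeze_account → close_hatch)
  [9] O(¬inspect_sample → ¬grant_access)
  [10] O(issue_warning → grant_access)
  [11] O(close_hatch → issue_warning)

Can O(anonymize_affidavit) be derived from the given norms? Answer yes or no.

Premise 2 is O(¬encrypt_credential → anonymize_affidavit), but O(¬encrypt_credential) is not derivable from the premises, so it does not yield O(anonymize_affidavit).
No other premise forces O(anonymize_affidavit). An ideal world satisfying every premise can still have anonymize_affidavit false, so O(anonymize_affidavit) is not derivable.

No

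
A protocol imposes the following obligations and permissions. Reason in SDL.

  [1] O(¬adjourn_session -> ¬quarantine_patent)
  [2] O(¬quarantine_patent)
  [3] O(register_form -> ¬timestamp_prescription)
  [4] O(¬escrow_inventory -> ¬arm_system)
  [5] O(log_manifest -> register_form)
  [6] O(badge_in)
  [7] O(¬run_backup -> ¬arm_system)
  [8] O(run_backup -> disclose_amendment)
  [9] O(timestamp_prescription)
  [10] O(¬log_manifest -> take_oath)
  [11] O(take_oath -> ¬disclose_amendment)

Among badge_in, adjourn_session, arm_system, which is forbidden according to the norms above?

Premise 9 states O(timestamp_prescription) outright.
The contrapositive of premise 3 (O(register_form -> ¬timestamp_prescription)) is O(timestamp_prescription -> ¬register_form), and O(timestamp_prescription) is already established, so O(¬register_form).
Premise 5, O(log_manifest -> register_form), contraposes to O(¬register_form -> ¬log_manifest); with O(¬register_form) we get O(¬log_manifest).
Applying K to premise 10 (O(¬log_manifest -> take_oath)) and O(¬log_manifest) yields O(take_oath).
With premise 11, O(take_oath -> ¬disclose_amendment), the K-axiom yields O(¬disclose_amendment).
Premise 8 is O(run_backup -> disclose_amendment); contrapositively O(¬disclose_amendment -> ¬run_backup). Since O(¬disclose_amendment) holds, K gives O(¬run_backup).
From O(¬run_backup) and premise 7, O(¬run_backup -> ¬arm_system), we obtain O(¬arm_system).
So O(¬arm_system) holds, i.e. arm_system is forbidden. None of the other listed options is forbidden under the premises.

arm_system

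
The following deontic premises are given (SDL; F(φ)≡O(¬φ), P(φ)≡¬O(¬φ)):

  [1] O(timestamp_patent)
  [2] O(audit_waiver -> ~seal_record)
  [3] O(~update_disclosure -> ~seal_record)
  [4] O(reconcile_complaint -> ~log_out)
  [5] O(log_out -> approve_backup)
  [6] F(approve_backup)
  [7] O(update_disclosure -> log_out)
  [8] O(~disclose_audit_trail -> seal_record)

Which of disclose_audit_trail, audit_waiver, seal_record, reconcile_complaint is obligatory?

Premise 6, F(approve_backup), is equivalent to O(~approve_backup).
Premise 5 is O(log_out -> approve_backup); contrapositively O(~approve_backup -> ~log_out). Since O(~approve_backup) holds, K gives O(~log_out).
The contrapositive of premise 7 (O(update_disclosure -> log_out)) is O(~log_out -> ~update_disclosure), and O(~log_out) is already established, so O(~update_disclosure).
With premise 3, O(~update_disclosure -> ~seal_record), the K-axiom yields O(~seal_record).
Premise 8 is O(~disclose_audit_trail -> seal_record); contrapositively O(~seal_record -> disclose_audit_trail). Since O(~seal_record) holds, K gives O(disclose_audit_trail).
So O(disclose_audit_trail) holds — disclose_audit_trail is obligatory. None of the other listed options is made obligatory by any chain of premises.

disclose_audit_trail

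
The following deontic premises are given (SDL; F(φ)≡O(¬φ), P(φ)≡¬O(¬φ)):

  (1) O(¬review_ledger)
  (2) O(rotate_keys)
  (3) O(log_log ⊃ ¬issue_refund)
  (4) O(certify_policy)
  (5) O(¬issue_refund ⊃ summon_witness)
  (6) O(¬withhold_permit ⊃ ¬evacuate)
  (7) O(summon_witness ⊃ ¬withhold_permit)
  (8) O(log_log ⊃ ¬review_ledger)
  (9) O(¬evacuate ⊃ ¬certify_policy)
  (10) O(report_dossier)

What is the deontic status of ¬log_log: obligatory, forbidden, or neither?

Obligatory

Premise 4 states O(certify_policy) outright.
Premise 9, O(¬evacuate ⊃ ¬certify_policy), contraposes to O(certify_policy ⊃ evacuate); with O(certify_policy) we get O(evacuate).
Premise 6 is O(¬withhold_permit ⊃ ¬evacuate); contrapositively O(evacuate ⊃ withhold_permit). Since O(evacuate) holds, K gives O(withhold_permit).
Premise 7, O(summon_witness ⊃ ¬withhold_permit), contraposes to O(withhold_permit ⊃ ¬summon_witness); with O(withhold_permit) we get O(¬summon_witness).
Premise 5 is O(¬issue_refund ⊃ summon_witness); contrapositively O(¬summon_witness ⊃ issue_refund). Since O(¬summon_witness) holds, K gives O(issue_refund).
Premise 3, O(log_log ⊃ ¬issue_refund), contraposes to O(issue_refund ⊃ ¬log_log); with O(issue_refund) we get O(¬log_log).
Premises 1, 2, 8, 10 do not contribute to this derivation.
Hence ¬log_log is obligatory.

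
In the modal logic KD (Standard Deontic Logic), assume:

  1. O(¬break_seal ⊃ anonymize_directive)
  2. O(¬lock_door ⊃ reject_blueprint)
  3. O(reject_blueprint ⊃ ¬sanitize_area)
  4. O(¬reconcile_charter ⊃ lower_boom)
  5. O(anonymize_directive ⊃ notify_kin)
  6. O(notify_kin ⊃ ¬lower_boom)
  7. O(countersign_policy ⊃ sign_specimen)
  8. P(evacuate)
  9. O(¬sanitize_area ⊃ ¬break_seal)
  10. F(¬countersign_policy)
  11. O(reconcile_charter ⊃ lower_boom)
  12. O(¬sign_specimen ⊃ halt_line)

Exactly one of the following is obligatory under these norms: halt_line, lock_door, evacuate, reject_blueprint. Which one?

lock_door

Premises 11 and 4 cover both cases: O(reconcile_charter ⊃ lower_boom) and O(¬reconcile_charter ⊃ lower_boom). Since reconcile_charter ∨ ¬reconcile_charter is a tautology, O(lower_boom) follows.
Premise 6 is O(notify_kin ⊃ ¬lower_boom); contrapositively O(lower_boom ⊃ ¬notify_kin). Since O(lower_boom) holds, K gives O(¬notify_kin).
The contrapositive of premise 5 (O(anonymize_directive ⊃ notify_kin)) is O(¬notify_kin ⊃ ¬anonymize_directive), and O(¬notify_kin) is already established, so O(¬anonymize_directive).
The contrapositive of premise 1 (O(¬break_seal ⊃ anonymize_directive)) is O(¬anonymize_directive ⊃ break_seal), and O(¬anonymize_directive) is already established, so O(break_seal).
The contrapositive of premise 9 (O(¬sanitize_area ⊃ ¬break_seal)) is O(break_seal ⊃ sanitize_area), and O(break_seal) is already established, so O(sanitize_area).
The contrapositive of premise 3 (O(reject_blueprint ⊃ ¬sanitize_area)) is O(sanitize_area ⊃ ¬reject_blueprint), and O(sanitize_area) is already established, so O(¬reject_blueprint).
Premise 2, O(¬lock_door ⊃ reject_blueprint), contraposes to O(¬reject_blueprint ⊃ lock_door); with O(¬reject_blueprint) we get O(lock_door).
So O(lock_door) holds — lock_door is obligatory. None of the other listed options is made obligatory by any chain of premises.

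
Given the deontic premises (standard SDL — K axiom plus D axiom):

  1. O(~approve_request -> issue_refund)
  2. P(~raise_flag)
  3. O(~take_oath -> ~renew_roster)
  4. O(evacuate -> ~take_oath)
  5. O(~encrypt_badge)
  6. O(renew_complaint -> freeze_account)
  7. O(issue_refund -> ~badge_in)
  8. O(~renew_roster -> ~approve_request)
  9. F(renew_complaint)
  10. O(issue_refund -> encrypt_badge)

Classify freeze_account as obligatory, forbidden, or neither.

Premise 6 is O(renew_complaint -> freeze_account), but O(renew_complaint) is not derivable from the premises, so it does not yield O(freeze_account).
No premise or chain of K-axiom applications forces O(freeze_account), and none forces O(~freeze_account). So freeze_account is neither obligatory nor forbidden under these norms.

Neither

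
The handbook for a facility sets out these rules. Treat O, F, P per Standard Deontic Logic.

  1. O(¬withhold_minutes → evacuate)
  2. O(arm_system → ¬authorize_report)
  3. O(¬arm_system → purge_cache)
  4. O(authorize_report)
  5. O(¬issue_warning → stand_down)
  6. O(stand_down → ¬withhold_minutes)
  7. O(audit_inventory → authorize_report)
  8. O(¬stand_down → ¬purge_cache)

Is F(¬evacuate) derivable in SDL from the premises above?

Yes

Premise 4 gives O(authorize_report).
Premise 2 is O(arm_system → ¬authorize_report); contrapositively O(authorize_report → ¬arm_system). Since O(authorize_report) holds, K gives O(¬arm_system).
With premise 3, O(¬arm_system → purge_cache), the K-axiom yields O(purge_cache).
Premise 8, O(¬stand_down → ¬purge_cache), contraposes to O(purge_cache → stand_down); with O(purge_cache) we get O(stand_down).
From O(stand_down) and premise 6, O(stand_down → ¬withhold_minutes), we obtain O(¬withhold_minutes).
With premise 1, O(¬withhold_minutes → evacuate), the K-axiom yields O(evacuate).
Premises 5, 7 do not contribute to this derivation.
So O(evacuate) holds, i.e. F(¬evacuate). The claim follows.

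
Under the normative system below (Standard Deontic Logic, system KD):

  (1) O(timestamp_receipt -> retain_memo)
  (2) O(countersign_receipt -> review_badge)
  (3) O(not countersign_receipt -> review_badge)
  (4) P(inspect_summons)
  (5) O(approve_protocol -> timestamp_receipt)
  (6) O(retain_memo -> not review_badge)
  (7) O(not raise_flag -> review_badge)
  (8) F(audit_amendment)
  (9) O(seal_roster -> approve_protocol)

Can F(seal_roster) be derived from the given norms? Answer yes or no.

Premises 3 and 2 are O(not countersign_receipt -> review_badge) and O(countersign_receipt -> review_badge); every ideal world satisfies not countersign_receipt or countersign_receipt, so in either case review_badge holds — hence O(review_badge).
Premise 6 is O(retain_memo -> not review_badge); contrapositively O(review_badge -> not retain_memo). Since O(review_badge) holds, K gives O(not retain_memo).
Premise 1 is O(timestamp_receipt -> retain_memo); contrapositively O(not retain_memo -> not timestamp_receipt). Since O(not retain_memo) holds, K gives O(not timestamp_receipt).
The contrapositive of premise 5 (O(approve_protocol -> timestamp_receipt)) is O(not timestamp_receipt -> not approve_protocol), and O(not timestamp_receipt) is already established, so O(not approve_protocol).
Premise 9 is O(seal_roster -> approve_protocol); contrapositively O(not approve_protocol -> not seal_roster). Since O(not approve_protocol) holds, K gives O(not seal_roster).
Premises 4, 7, 8 do not contribute to this derivation.
So O(not seal_roster) holds, i.e. F(seal_roster). The claim follows.

Yes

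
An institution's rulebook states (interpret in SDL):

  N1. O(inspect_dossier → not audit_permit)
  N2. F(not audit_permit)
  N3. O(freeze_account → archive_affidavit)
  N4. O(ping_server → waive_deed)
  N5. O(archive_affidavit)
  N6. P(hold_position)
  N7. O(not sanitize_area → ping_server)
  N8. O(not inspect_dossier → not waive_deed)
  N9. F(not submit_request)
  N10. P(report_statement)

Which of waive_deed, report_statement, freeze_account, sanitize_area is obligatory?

sanitize_area

F(not audit_permit) at premise 2 means O(audit_permit).
Premise 1, O(inspect_dossier → not audit_permit), contraposes to O(audit_permit → not inspect_dossier); with O(audit_permit) we get O(not inspect_dossier).
With premise 8, O(not inspect_dossier → not waive_deed), the K-axiom yields O(not waive_deed).
Premise 4 is O(ping_server → waive_deed); contrapositively O(not waive_deed → not ping_server). Since O(not waive_deed) holds, K gives O(not ping_server).
Premise 7 is O(not sanitize_area → ping_server); contrapositively O(not ping_server → sanitize_area). Since O(not ping_server) holds, K gives O(sanitize_area).
So O(sanitize_area) holds — sanitize_area is obligatory. None of the other listed options is made obligatory by any chain of premises.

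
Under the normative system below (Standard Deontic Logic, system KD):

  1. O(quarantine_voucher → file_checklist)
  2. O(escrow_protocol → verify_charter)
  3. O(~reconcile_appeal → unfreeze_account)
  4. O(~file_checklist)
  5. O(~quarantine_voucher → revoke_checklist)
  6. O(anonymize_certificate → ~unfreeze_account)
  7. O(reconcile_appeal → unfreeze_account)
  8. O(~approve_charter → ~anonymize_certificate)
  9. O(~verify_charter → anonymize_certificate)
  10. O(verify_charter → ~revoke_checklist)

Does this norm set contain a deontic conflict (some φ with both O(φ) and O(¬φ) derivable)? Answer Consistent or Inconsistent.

Premises 7 and 3 are O(reconcile_appeal → unfreeze_account) and O(~reconcile_appeal → unfreeze_account); every ideal world satisfies reconcile_appeal or ~reconcile_appeal, so in either case unfreeze_account holds — hence O(unfreeze_account).
The contrapositive of premise 6 (O(anonymize_certificate → ~unfreeze_account)) is O(unfreeze_account → ~anonymize_certificate), and O(unfreeze_account) is already established, so O(~anonymize_certificate).
The contrapositive of premise 9 (O(~verify_charter → anonymize_certificate)) is O(~anonymize_certificate → verify_charter), and O(~anonymize_certificate) is already established, so O(verify_charter).
With premise 10, O(verify_charter → ~revoke_checklist), the K-axiom yields O(~revoke_checklist).
Premise 5, O(~quarantine_voucher → revoke_checklist), contraposes to O(~revoke_checklist → quarantine_voucher); with O(~revoke_checklist) we get O(quarantine_voucher).
From O(quarantine_voucher) and premise 1, O(quarantine_voucher → file_checklist), we obtain O(file_checklist).
However, premise 4 gives O(~file_checklist).
We now have both O(file_checklist) and O(~file_checklist) — file_checklist is simultaneously obligatory and forbidden, violating the D-axiom.

Inconsistent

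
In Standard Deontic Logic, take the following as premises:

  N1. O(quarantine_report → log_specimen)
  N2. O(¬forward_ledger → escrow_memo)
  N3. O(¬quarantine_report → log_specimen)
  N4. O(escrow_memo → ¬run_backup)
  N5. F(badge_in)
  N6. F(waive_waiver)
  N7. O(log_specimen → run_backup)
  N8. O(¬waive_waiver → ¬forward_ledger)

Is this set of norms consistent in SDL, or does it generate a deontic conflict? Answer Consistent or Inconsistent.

Premises 1 and 3 cover both cases: O(quarantine_report → log_specimen) and O(¬quarantine_report → log_specimen). Since quarantine_report ∨ ¬quarantine_report is a tautology, O(log_specimen) follows.
From O(log_specimen) and premise 7, O(log_specimen → run_backup), we obtain O(run_backup).
The contrapositive of premise 4 (O(escrow_memo → ¬run_backup)) is O(run_backup → ¬escrow_memo), and O(run_backup) is already established, so O(¬escrow_memo).
The contrapositive of premise 2 (O(¬forward_ledger → escrow_memo)) is O(¬escrow_memo → forward_ledger), and O(¬escrow_memo) is already established, so O(forward_ledger).
Premise 8 is O(¬waive_waiver → ¬forward_ledger); contrapositively O(forward_ledger → waive_waiver). Since O(forward_ledger) holds, K gives O(waive_waiver).
But premise 6, F(waive_waiver), means O(¬waive_waiver).
We now have both O(waive_waiver) and O(¬waive_waiver) — waive_waiver is simultaneously obligatory and forbidden, violating the D-axiom.

Inconsistent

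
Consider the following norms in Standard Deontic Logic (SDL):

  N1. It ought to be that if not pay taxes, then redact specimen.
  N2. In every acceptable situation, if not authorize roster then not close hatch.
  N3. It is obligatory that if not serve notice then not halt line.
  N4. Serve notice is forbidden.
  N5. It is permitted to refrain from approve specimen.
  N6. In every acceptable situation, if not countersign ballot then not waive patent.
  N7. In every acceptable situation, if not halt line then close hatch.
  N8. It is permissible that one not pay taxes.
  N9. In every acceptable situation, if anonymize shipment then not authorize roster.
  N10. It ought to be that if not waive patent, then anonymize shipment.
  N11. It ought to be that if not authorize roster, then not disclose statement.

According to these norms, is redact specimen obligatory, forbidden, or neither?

Premise 1 is O(¬pay_taxes → redact_specimen), but O(¬pay_taxes) is not derivable from the premises (the permission P(¬pay_taxes) asserts only ¬O(pay_taxes), not O(¬pay_taxes)), so it does not yield O(redact_specimen).
No premise or chain of K-axiom applications forces O(redact_specimen), and none forces O(¬redact_specimen). So redact_specimen is neither obligatory nor forbidden under these norms.

Neither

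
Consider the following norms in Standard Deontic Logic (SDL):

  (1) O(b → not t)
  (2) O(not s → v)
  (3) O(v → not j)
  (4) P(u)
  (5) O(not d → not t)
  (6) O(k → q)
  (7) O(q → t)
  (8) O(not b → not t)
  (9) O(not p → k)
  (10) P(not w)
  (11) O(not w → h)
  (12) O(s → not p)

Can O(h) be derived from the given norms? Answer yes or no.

No

Premise 11 is O(not w → h), but O(not w) is not derivable from the premises (the permission P(not w) asserts only not O(w), not O(not w)), so it does not yield O(h).
No other premise forces O(h). An ideal world satisfying every premise can still have h false, so O(h) is not derivable.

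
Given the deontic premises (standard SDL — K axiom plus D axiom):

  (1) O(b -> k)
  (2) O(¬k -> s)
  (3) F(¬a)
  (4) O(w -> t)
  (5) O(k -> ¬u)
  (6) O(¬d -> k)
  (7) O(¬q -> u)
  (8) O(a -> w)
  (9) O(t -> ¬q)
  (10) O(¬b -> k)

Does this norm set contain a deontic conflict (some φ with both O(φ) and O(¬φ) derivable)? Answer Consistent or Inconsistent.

Premises 1 and 10 are O(b -> k) and O(¬b -> k); every ideal world satisfies b or ¬b, so in either case k holds — hence O(k).
From O(k) and premise 5, O(k -> ¬u), we obtain O(¬u).
The contrapositive of premise 7 (O(¬q -> u)) is O(¬u -> q), and O(¬u) is already established, so O(q).
The contrapositive of premise 9 (O(t -> ¬q)) is O(q -> ¬t), and O(q) is already established, so O(¬t).
Premise 4, O(w -> t), contraposes to O(¬t -> ¬w); with O(¬t) we get O(¬w).
The contrapositive of premise 8 (O(a -> w)) is O(¬w -> ¬a), and O(¬w) is already established, so O(¬a).
Yet premise 3 is F(¬a), i.e. O(a).
We now have both O(¬a) and O(a) — a is simultaneously obligatory and forbidden, violating the D-axiom.

Inconsistent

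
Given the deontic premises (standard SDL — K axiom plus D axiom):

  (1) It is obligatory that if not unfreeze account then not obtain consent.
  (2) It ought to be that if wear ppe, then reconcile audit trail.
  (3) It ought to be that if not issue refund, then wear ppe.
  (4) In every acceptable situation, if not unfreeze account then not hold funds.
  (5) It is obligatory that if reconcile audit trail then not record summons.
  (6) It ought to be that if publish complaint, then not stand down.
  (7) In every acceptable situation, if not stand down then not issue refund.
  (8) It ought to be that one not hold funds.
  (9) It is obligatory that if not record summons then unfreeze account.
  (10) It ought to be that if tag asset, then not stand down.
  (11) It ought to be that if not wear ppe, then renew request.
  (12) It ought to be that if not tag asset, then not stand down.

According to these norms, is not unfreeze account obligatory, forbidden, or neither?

Forbidden

By case analysis on ¬tag_asset: premise 12 gives O(¬tag_asset → ¬stand_down) and premise 10 gives O(tag_asset → ¬stand_down), so O(¬stand_down) either way.
From O(¬stand_down) and premise 7, O(¬stand_down → ¬issue_refund), we obtain O(¬issue_refund).
Applying K to premise 3 (O(¬issue_refund → wear_ppe)) and O(¬issue_refund) yields O(wear_ppe).
Premise 2 is O(wear_ppe → reconcile_audit_trail); since O(wear_ppe), deontic closure gives O(reconcile_audit_trail).
From O(reconcile_audit_trail) and premise 5, O(reconcile_audit_trail → ¬record_summons), we obtain O(¬record_summons).
With premise 9, O(¬record_summons → unfreeze_account), the K-axiom yields O(unfreeze_account).
Premises 1, 4, 6, 8, 11 do not contribute to this derivation.
Thus O(unfreeze_account), which is F(¬unfreeze_account): ¬unfreeze_account is forbidden.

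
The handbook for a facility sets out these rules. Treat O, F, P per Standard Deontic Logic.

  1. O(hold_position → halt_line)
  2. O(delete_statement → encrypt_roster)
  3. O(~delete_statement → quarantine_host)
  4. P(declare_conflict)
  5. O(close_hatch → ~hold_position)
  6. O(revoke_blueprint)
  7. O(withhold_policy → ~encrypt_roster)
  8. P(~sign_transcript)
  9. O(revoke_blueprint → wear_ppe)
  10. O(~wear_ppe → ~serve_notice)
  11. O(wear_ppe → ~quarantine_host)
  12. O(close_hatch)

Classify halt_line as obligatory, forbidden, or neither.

Neither

Premise 1 is O(hold_position → halt_line), but O(hold_position) is not derivable from the premises, so it does not yield O(halt_line).
No premise or chain of K-axiom applications forces O(halt_line), and none forces O(~halt_line). So halt_line is neither obligatory nor forbidden under these norms.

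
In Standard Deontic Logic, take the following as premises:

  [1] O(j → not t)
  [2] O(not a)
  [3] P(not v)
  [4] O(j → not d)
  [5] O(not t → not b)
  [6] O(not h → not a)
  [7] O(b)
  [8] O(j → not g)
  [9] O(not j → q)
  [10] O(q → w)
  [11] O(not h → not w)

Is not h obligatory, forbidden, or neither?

Forbidden

Premise 7 states O(b) outright.
Premise 5 is O(not t → not b); contrapositively O(b → t). Since O(b) holds, K gives O(t).
The contrapositive of premise 1 (O(j → not t)) is O(t → not j), and O(t) is already established, so O(not j).
Premise 9 is O(not j → q); since O(not j), deontic closure gives O(q).
Applying K to premise 10 (O(q → w)) and O(q) yields O(w).
Premise 11 is O(not h → not w); contrapositively O(w → h). Since O(w) holds, K gives O(h).
Premises 2, 3, 4, 6, 8 do not contribute to this derivation.
Thus O(h), which is F(not h): not h is forbidden.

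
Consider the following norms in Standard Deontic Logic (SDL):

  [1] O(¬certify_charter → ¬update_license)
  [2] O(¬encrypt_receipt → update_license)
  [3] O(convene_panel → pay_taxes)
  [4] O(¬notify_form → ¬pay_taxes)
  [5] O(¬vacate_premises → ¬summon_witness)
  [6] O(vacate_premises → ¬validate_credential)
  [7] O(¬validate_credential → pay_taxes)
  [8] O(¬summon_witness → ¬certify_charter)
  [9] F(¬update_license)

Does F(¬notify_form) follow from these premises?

Yes

Premise 9 is F(¬update_license), i.e. O(update_license).
The contrapositive of premise 1 (O(¬certify_charter → ¬update_license)) is O(update_license → certify_charter), and O(update_license) is already established, so O(certify_charter).
The contrapositive of premise 8 (O(¬summon_witness → ¬certify_charter)) is O(certify_charter → summon_witness), and O(certify_charter) is already established, so O(summon_witness).
Premise 5 is O(¬vacate_premises → ¬summon_witness); contrapositively O(summon_witness → vacate_premises). Since O(summon_witness) holds, K gives O(vacate_premises).
Applying K to premise 6 (O(vacate_premises → ¬validate_credential)) and O(vacate_premises) yields O(¬validate_credential).
Applying K to premise 7 (O(¬validate_credential → pay_taxes)) and O(¬validate_credential) yields O(pay_taxes).
The contrapositive of premise 4 (O(¬notify_form → ¬pay_taxes)) is O(pay_taxes → notify_form), and O(pay_taxes) is already established, so O(notify_form).
Premises 2, 3 do not contribute to this derivation.
So O(notify_form) holds, i.e. F(¬notify_form). The claim follows.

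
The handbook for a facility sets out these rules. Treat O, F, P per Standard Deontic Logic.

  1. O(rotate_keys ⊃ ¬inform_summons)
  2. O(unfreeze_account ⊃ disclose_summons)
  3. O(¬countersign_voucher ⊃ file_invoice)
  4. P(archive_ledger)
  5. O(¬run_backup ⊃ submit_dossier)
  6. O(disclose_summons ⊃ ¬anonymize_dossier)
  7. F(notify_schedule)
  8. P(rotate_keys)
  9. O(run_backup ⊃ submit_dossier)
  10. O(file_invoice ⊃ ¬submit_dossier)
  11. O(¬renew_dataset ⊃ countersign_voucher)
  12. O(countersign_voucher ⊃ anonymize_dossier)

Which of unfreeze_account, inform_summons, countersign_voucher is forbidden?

Premises 5 and 9 are O(¬run_backup ⊃ submit_dossier) and O(run_backup ⊃ submit_dossier); every ideal world satisfies ¬run_backup or run_backup, so in either case submit_dossier holds — hence O(submit_dossier).
Premise 10, O(file_invoice ⊃ ¬submit_dossier), contraposes to O(submit_dossier ⊃ ¬file_invoice); with O(submit_dossier) we get O(¬file_invoice).
Premise 3, O(¬countersign_voucher ⊃ file_invoice), contraposes to O(¬file_invoice ⊃ countersign_voucher); with O(¬file_invoice) we get O(countersign_voucher).
Premise 12 is O(countersign_voucher ⊃ anonymize_dossier); since O(countersign_voucher), deontic closure gives O(anonymize_dossier).
The contrapositive of premise 6 (O(disclose_summons ⊃ ¬anonymize_dossier)) is O(anonymize_dossier ⊃ ¬disclose_summons), and O(anonymize_dossier) is already established, so O(¬disclose_summons).
Premise 2 is O(unfreeze_account ⊃ disclose_summons); contrapositively O(¬disclose_summons ⊃ ¬unfreeze_account). Since O(¬disclose_summons) holds, K gives O(¬unfreeze_account).
So O(¬unfreeze_account) holds, i.e. unfreeze_account is forbidden. None of the other listed options is forbidden under the premises.

unfreeze_account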